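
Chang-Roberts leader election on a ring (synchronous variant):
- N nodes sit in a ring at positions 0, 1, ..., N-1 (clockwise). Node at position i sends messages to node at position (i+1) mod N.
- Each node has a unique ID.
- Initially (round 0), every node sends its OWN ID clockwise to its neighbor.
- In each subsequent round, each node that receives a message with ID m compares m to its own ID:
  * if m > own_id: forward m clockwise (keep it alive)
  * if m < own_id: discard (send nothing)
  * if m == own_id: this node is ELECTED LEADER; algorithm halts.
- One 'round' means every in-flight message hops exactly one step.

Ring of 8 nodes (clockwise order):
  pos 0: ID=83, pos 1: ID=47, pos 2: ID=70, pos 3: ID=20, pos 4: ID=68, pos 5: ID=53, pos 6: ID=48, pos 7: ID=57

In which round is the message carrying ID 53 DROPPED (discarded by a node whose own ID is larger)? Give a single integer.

Round 1: pos1(id47) recv 83: fwd; pos2(id70) recv 47: drop; pos3(id20) recv 70: fwd; pos4(id68) recv 20: drop; pos5(id53) recv 68: fwd; pos6(id48) recv 53: fwd; pos7(id57) recv 48: drop; pos0(id83) recv 57: drop
Round 2: pos2(id70) recv 83: fwd; pos4(id68) recv 70: fwd; pos6(id48) recv 68: fwd; pos7(id57) recv 53: drop
Round 3: pos3(id20) recv 83: fwd; pos5(id53) recv 70: fwd; pos7(id57) recv 68: fwd
Round 4: pos4(id68) recv 83: fwd; pos6(id48) recv 70: fwd; pos0(id83) recv 68: drop
Round 5: pos5(id53) recv 83: fwd; pos7(id57) recv 70: fwd
Round 6: pos6(id48) recv 83: fwd; pos0(id83) recv 70: drop
Round 7: pos7(id57) recv 83: fwd
Round 8: pos0(id83) recv 83: ELECTED
Message ID 53 originates at pos 5; dropped at pos 7 in round 2

Answer: 2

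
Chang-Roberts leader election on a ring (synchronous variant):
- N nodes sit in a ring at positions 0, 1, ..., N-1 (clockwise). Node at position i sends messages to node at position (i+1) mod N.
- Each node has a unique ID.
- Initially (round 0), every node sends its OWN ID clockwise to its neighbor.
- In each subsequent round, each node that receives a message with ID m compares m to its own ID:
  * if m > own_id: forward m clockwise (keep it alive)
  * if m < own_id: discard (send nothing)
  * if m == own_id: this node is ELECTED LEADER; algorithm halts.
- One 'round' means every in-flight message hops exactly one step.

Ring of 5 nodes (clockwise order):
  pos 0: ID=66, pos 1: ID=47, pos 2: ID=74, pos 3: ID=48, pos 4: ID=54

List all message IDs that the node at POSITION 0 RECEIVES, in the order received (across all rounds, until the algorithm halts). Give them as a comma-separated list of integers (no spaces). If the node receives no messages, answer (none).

Round 1: pos1(id47) recv 66: fwd; pos2(id74) recv 47: drop; pos3(id48) recv 74: fwd; pos4(id54) recv 48: drop; pos0(id66) recv 54: drop
Round 2: pos2(id74) recv 66: drop; pos4(id54) recv 74: fwd
Round 3: pos0(id66) recv 74: fwd
Round 4: pos1(id47) recv 74: fwd
Round 5: pos2(id74) recv 74: ELECTED

Answer: 54,74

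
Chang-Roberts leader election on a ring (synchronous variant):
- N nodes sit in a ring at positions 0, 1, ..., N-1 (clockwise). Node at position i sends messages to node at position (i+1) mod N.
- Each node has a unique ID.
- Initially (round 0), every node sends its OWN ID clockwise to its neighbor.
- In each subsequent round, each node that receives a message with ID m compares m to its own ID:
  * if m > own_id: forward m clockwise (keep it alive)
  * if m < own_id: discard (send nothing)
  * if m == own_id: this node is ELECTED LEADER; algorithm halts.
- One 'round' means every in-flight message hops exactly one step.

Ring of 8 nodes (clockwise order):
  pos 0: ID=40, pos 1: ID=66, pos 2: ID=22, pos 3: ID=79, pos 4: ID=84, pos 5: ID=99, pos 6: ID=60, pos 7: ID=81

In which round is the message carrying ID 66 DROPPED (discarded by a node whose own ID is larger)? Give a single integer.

Answer: 2

Derivation:
Round 1: pos1(id66) recv 40: drop; pos2(id22) recv 66: fwd; pos3(id79) recv 22: drop; pos4(id84) recv 79: drop; pos5(id99) recv 84: drop; pos6(id60) recv 99: fwd; pos7(id81) recv 60: drop; pos0(id40) recv 81: fwd
Round 2: pos3(id79) recv 66: drop; pos7(id81) recv 99: fwd; pos1(id66) recv 81: fwd
Round 3: pos0(id40) recv 99: fwd; pos2(id22) recv 81: fwd
Round 4: pos1(id66) recv 99: fwd; pos3(id79) recv 81: fwd
Round 5: pos2(id22) recv 99: fwd; pos4(id84) recv 81: drop
Round 6: pos3(id79) recv 99: fwd
Round 7: pos4(id84) recv 99: fwd
Round 8: pos5(id99) recv 99: ELECTED
Message ID 66 originates at pos 1; dropped at pos 3 in round 2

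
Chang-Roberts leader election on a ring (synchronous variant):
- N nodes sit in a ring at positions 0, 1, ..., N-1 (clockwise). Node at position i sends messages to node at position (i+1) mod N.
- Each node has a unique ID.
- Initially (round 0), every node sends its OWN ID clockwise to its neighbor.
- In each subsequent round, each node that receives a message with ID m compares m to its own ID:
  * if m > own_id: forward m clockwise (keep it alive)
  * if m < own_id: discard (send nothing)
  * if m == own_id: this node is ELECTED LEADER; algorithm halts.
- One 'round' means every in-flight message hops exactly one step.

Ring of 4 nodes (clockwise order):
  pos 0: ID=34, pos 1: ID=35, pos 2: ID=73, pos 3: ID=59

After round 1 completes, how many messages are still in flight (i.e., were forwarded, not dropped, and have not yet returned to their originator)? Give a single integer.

Round 1: pos1(id35) recv 34: drop; pos2(id73) recv 35: drop; pos3(id59) recv 73: fwd; pos0(id34) recv 59: fwd
After round 1: 2 messages still in flight

Answer: 2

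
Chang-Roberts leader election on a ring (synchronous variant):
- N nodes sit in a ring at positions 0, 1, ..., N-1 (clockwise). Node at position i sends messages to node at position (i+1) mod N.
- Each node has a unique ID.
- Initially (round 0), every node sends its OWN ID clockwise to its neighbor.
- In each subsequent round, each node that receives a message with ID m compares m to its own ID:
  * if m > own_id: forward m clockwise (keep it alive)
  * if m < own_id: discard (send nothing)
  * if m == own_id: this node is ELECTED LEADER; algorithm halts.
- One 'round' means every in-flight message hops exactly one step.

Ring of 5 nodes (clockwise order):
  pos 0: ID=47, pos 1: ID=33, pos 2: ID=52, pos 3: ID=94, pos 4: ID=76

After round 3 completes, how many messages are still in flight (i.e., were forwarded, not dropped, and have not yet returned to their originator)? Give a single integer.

Round 1: pos1(id33) recv 47: fwd; pos2(id52) recv 33: drop; pos3(id94) recv 52: drop; pos4(id76) recv 94: fwd; pos0(id47) recv 76: fwd
Round 2: pos2(id52) recv 47: drop; pos0(id47) recv 94: fwd; pos1(id33) recv 76: fwd
Round 3: pos1(id33) recv 94: fwd; pos2(id52) recv 76: fwd
After round 3: 2 messages still in flight

Answer: 2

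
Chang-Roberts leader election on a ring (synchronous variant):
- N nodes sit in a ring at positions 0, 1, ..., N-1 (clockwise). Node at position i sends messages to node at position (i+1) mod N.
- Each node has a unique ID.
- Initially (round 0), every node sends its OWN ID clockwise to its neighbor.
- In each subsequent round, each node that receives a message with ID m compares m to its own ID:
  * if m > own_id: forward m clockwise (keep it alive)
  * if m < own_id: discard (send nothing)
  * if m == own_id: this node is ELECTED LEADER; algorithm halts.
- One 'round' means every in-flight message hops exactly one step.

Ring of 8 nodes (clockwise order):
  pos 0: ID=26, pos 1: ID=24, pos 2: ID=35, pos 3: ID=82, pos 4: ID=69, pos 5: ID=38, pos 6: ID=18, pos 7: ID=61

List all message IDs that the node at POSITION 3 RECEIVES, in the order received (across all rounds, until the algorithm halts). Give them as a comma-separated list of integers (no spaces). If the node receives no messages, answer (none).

Answer: 35,61,69,82

Derivation:
Round 1: pos1(id24) recv 26: fwd; pos2(id35) recv 24: drop; pos3(id82) recv 35: drop; pos4(id69) recv 82: fwd; pos5(id38) recv 69: fwd; pos6(id18) recv 38: fwd; pos7(id61) recv 18: drop; pos0(id26) recv 61: fwd
Round 2: pos2(id35) recv 26: drop; pos5(id38) recv 82: fwd; pos6(id18) recv 69: fwd; pos7(id61) recv 38: drop; pos1(id24) recv 61: fwd
Round 3: pos6(id18) recv 82: fwd; pos7(id61) recv 69: fwd; pos2(id35) recv 61: fwd
Round 4: pos7(id61) recv 82: fwd; pos0(id26) recv 69: fwd; pos3(id82) recv 61: drop
Round 5: pos0(id26) recv 82: fwd; pos1(id24) recv 69: fwd
Round 6: pos1(id24) recv 82: fwd; pos2(id35) recv 69: fwd
Round 7: pos2(id35) recv 82: fwd; pos3(id82) recv 69: drop
Round 8: pos3(id82) recv 82: ELECTED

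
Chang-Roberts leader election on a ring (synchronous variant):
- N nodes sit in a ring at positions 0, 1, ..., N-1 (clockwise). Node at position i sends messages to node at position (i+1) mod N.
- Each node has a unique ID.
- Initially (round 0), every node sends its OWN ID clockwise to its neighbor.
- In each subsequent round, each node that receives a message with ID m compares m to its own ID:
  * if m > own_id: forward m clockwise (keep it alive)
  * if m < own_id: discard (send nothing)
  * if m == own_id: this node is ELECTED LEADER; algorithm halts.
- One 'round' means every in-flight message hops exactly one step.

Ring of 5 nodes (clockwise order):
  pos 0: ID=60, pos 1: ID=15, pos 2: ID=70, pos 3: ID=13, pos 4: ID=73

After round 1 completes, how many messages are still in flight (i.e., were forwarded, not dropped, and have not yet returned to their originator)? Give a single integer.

Round 1: pos1(id15) recv 60: fwd; pos2(id70) recv 15: drop; pos3(id13) recv 70: fwd; pos4(id73) recv 13: drop; pos0(id60) recv 73: fwd
After round 1: 3 messages still in flight

Answer: 3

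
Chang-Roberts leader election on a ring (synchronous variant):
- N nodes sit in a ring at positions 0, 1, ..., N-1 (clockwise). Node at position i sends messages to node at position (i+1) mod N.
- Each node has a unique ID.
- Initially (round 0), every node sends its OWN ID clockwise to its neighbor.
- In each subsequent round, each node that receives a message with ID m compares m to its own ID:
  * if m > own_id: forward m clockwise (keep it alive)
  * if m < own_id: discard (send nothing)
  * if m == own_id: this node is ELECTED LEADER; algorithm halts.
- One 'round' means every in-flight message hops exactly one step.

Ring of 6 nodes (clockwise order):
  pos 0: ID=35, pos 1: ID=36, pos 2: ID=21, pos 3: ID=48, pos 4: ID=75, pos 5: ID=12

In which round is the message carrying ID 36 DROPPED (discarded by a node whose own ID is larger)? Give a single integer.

Answer: 2

Derivation:
Round 1: pos1(id36) recv 35: drop; pos2(id21) recv 36: fwd; pos3(id48) recv 21: drop; pos4(id75) recv 48: drop; pos5(id12) recv 75: fwd; pos0(id35) recv 12: drop
Round 2: pos3(id48) recv 36: drop; pos0(id35) recv 75: fwd
Round 3: pos1(id36) recv 75: fwd
Round 4: pos2(id21) recv 75: fwd
Round 5: pos3(id48) recv 75: fwd
Round 6: pos4(id75) recv 75: ELECTED
Message ID 36 originates at pos 1; dropped at pos 3 in round 2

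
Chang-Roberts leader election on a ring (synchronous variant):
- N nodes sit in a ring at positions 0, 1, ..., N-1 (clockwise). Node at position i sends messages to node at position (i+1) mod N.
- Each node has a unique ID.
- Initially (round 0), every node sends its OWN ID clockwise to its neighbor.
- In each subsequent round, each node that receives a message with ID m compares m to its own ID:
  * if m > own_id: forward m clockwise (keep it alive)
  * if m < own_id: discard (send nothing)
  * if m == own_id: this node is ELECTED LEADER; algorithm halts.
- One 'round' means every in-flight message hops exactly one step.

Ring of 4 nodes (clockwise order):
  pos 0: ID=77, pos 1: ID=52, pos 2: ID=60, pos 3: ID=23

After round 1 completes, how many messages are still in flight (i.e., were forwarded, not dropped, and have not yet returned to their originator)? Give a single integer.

Round 1: pos1(id52) recv 77: fwd; pos2(id60) recv 52: drop; pos3(id23) recv 60: fwd; pos0(id77) recv 23: drop
After round 1: 2 messages still in flight

Answer: 2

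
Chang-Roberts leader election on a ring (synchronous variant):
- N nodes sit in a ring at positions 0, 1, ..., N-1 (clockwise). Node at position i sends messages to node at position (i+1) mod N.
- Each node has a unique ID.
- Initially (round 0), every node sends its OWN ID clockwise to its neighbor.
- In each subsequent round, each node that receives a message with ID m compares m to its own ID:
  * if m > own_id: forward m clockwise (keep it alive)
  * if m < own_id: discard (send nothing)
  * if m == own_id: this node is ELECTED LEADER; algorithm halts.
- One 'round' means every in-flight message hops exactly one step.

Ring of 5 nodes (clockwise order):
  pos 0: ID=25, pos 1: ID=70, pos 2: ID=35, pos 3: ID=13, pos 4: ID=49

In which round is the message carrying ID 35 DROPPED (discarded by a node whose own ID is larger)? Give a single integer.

Answer: 2

Derivation:
Round 1: pos1(id70) recv 25: drop; pos2(id35) recv 70: fwd; pos3(id13) recv 35: fwd; pos4(id49) recv 13: drop; pos0(id25) recv 49: fwd
Round 2: pos3(id13) recv 70: fwd; pos4(id49) recv 35: drop; pos1(id70) recv 49: drop
Round 3: pos4(id49) recv 70: fwd
Round 4: pos0(id25) recv 70: fwd
Round 5: pos1(id70) recv 70: ELECTED
Message ID 35 originates at pos 2; dropped at pos 4 in round 2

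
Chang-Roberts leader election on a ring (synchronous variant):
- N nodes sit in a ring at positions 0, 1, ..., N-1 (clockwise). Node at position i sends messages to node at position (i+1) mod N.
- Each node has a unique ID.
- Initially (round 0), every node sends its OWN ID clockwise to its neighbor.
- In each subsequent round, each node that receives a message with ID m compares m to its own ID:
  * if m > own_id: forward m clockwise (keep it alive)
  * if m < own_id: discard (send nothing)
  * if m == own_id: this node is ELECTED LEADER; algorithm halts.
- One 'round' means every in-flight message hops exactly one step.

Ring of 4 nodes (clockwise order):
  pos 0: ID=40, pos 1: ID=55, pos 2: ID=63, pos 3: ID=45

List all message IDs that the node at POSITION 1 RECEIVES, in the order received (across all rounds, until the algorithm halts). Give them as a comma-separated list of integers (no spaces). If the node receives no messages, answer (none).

Round 1: pos1(id55) recv 40: drop; pos2(id63) recv 55: drop; pos3(id45) recv 63: fwd; pos0(id40) recv 45: fwd
Round 2: pos0(id40) recv 63: fwd; pos1(id55) recv 45: drop
Round 3: pos1(id55) recv 63: fwd
Round 4: pos2(id63) recv 63: ELECTED

Answer: 40,45,63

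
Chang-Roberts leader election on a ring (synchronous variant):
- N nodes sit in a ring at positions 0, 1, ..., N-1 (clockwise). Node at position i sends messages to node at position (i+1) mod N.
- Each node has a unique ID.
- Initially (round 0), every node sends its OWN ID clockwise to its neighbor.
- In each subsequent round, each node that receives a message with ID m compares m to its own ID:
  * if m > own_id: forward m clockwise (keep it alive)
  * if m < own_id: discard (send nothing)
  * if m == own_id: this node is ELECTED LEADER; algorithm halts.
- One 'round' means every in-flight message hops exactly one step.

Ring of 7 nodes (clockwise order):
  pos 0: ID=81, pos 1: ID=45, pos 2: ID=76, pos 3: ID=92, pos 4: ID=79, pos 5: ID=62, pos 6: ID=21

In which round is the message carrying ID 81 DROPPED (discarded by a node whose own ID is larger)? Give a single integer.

Round 1: pos1(id45) recv 81: fwd; pos2(id76) recv 45: drop; pos3(id92) recv 76: drop; pos4(id79) recv 92: fwd; pos5(id62) recv 79: fwd; pos6(id21) recv 62: fwd; pos0(id81) recv 21: drop
Round 2: pos2(id76) recv 81: fwd; pos5(id62) recv 92: fwd; pos6(id21) recv 79: fwd; pos0(id81) recv 62: drop
Round 3: pos3(id92) recv 81: drop; pos6(id21) recv 92: fwd; pos0(id81) recv 79: drop
Round 4: pos0(id81) recv 92: fwd
Round 5: pos1(id45) recv 92: fwd
Round 6: pos2(id76) recv 92: fwd
Round 7: pos3(id92) recv 92: ELECTED
Message ID 81 originates at pos 0; dropped at pos 3 in round 3

Answer: 3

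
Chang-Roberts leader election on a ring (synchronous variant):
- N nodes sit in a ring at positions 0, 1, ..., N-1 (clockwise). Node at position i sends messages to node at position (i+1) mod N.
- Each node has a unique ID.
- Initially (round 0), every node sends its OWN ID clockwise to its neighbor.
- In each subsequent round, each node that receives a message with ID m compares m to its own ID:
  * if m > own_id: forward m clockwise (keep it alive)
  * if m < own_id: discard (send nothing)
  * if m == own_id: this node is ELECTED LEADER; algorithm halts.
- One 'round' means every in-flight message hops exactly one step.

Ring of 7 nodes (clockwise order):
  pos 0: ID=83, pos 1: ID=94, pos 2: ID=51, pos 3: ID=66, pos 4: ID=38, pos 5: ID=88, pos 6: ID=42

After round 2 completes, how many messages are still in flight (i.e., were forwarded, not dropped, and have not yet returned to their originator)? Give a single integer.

Answer: 2

Derivation:
Round 1: pos1(id94) recv 83: drop; pos2(id51) recv 94: fwd; pos3(id66) recv 51: drop; pos4(id38) recv 66: fwd; pos5(id88) recv 38: drop; pos6(id42) recv 88: fwd; pos0(id83) recv 42: drop
Round 2: pos3(id66) recv 94: fwd; pos5(id88) recv 66: drop; pos0(id83) recv 88: fwd
After round 2: 2 messages still in flight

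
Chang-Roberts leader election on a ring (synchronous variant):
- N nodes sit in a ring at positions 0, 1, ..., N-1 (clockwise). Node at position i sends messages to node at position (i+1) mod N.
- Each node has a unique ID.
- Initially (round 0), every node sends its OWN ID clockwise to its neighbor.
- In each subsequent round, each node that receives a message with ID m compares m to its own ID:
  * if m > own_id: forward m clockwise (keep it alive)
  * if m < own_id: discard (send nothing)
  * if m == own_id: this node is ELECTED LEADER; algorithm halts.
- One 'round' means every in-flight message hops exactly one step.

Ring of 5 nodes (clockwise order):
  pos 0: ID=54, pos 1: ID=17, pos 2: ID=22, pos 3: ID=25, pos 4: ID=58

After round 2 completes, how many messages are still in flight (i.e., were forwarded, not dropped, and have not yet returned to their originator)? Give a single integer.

Round 1: pos1(id17) recv 54: fwd; pos2(id22) recv 17: drop; pos3(id25) recv 22: drop; pos4(id58) recv 25: drop; pos0(id54) recv 58: fwd
Round 2: pos2(id22) recv 54: fwd; pos1(id17) recv 58: fwd
After round 2: 2 messages still in flight

Answer: 2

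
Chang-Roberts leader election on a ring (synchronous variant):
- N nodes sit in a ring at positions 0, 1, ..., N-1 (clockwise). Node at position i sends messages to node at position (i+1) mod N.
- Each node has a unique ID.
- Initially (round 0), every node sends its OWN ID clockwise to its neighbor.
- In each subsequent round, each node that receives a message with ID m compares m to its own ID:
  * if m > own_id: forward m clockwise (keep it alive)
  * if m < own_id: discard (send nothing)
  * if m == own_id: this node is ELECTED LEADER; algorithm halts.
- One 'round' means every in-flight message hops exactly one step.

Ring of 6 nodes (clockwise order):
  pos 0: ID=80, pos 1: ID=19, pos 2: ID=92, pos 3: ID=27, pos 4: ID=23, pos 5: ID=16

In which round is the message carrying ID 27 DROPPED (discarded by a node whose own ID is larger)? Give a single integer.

Answer: 3

Derivation:
Round 1: pos1(id19) recv 80: fwd; pos2(id92) recv 19: drop; pos3(id27) recv 92: fwd; pos4(id23) recv 27: fwd; pos5(id16) recv 23: fwd; pos0(id80) recv 16: drop
Round 2: pos2(id92) recv 80: drop; pos4(id23) recv 92: fwd; pos5(id16) recv 27: fwd; pos0(id80) recv 23: drop
Round 3: pos5(id16) recv 92: fwd; pos0(id80) recv 27: drop
Round 4: pos0(id80) recv 92: fwd
Round 5: pos1(id19) recv 92: fwd
Round 6: pos2(id92) recv 92: ELECTED
Message ID 27 originates at pos 3; dropped at pos 0 in round 3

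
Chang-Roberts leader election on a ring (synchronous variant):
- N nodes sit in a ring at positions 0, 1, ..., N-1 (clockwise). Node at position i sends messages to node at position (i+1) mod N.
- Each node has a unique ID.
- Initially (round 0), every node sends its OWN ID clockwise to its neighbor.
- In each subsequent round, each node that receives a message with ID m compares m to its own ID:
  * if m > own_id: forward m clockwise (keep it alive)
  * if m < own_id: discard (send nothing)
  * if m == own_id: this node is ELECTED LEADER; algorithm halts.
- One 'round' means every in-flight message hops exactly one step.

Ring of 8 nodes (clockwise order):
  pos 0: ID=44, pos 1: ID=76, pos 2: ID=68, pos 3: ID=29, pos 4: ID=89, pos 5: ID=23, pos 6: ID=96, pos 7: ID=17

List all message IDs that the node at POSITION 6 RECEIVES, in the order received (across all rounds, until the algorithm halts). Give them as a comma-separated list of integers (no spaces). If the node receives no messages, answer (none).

Round 1: pos1(id76) recv 44: drop; pos2(id68) recv 76: fwd; pos3(id29) recv 68: fwd; pos4(id89) recv 29: drop; pos5(id23) recv 89: fwd; pos6(id96) recv 23: drop; pos7(id17) recv 96: fwd; pos0(id44) recv 17: drop
Round 2: pos3(id29) recv 76: fwd; pos4(id89) recv 68: drop; pos6(id96) recv 89: drop; pos0(id44) recv 96: fwd
Round 3: pos4(id89) recv 76: drop; pos1(id76) recv 96: fwd
Round 4: pos2(id68) recv 96: fwd
Round 5: pos3(id29) recv 96: fwd
Round 6: pos4(id89) recv 96: fwd
Round 7: pos5(id23) recv 96: fwd
Round 8: pos6(id96) recv 96: ELECTED

Answer: 23,89,96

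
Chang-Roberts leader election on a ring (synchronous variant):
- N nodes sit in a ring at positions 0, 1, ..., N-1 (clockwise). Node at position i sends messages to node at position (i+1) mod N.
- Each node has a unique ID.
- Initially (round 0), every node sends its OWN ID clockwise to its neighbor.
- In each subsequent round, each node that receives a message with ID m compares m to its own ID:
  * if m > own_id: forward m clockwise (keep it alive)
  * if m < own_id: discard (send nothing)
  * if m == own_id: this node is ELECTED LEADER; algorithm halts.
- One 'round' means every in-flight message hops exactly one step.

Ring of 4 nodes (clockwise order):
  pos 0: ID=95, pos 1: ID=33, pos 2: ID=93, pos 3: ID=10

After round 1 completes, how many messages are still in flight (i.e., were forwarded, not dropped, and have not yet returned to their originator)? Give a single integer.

Answer: 2

Derivation:
Round 1: pos1(id33) recv 95: fwd; pos2(id93) recv 33: drop; pos3(id10) recv 93: fwd; pos0(id95) recv 10: drop
After round 1: 2 messages still in flight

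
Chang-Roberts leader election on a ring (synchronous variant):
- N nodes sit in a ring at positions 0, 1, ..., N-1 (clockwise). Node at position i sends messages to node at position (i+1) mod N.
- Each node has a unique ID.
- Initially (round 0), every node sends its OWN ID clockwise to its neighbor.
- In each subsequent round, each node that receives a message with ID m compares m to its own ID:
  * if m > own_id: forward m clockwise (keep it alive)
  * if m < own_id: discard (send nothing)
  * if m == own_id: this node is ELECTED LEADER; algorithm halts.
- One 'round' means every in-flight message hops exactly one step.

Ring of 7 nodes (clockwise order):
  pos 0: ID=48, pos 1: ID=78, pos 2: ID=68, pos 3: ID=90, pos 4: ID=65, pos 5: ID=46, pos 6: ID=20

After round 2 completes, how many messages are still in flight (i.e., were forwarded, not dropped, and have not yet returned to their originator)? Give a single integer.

Answer: 2

Derivation:
Round 1: pos1(id78) recv 48: drop; pos2(id68) recv 78: fwd; pos3(id90) recv 68: drop; pos4(id65) recv 90: fwd; pos5(id46) recv 65: fwd; pos6(id20) recv 46: fwd; pos0(id48) recv 20: drop
Round 2: pos3(id90) recv 78: drop; pos5(id46) recv 90: fwd; pos6(id20) recv 65: fwd; pos0(id48) recv 46: drop
After round 2: 2 messages still in flight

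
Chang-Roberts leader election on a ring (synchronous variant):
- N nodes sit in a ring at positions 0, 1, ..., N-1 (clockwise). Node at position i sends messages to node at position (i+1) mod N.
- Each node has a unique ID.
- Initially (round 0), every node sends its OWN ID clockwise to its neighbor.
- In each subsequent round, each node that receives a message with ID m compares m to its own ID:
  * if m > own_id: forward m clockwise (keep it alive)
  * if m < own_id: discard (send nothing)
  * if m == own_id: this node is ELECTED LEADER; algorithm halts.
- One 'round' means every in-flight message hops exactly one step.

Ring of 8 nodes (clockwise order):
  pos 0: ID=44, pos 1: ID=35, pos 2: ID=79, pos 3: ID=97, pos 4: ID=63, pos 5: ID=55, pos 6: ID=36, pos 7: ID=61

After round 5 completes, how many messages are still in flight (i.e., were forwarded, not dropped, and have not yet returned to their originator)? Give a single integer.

Round 1: pos1(id35) recv 44: fwd; pos2(id79) recv 35: drop; pos3(id97) recv 79: drop; pos4(id63) recv 97: fwd; pos5(id55) recv 63: fwd; pos6(id36) recv 55: fwd; pos7(id61) recv 36: drop; pos0(id44) recv 61: fwd
Round 2: pos2(id79) recv 44: drop; pos5(id55) recv 97: fwd; pos6(id36) recv 63: fwd; pos7(id61) recv 55: drop; pos1(id35) recv 61: fwd
Round 3: pos6(id36) recv 97: fwd; pos7(id61) recv 63: fwd; pos2(id79) recv 61: drop
Round 4: pos7(id61) recv 97: fwd; pos0(id44) recv 63: fwd
Round 5: pos0(id44) recv 97: fwd; pos1(id35) recv 63: fwd
After round 5: 2 messages still in flight

Answer: 2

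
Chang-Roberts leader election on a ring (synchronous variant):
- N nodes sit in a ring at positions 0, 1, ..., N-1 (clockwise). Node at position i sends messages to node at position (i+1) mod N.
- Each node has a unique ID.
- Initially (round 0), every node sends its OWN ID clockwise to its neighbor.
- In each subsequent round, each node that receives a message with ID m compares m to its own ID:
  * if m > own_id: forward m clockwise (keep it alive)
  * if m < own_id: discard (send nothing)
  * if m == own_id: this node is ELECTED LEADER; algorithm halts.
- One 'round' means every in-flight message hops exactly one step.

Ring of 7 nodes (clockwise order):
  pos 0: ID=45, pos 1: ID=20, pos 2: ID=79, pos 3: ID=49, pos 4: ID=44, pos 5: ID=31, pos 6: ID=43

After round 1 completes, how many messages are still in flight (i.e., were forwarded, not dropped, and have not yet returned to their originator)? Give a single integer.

Round 1: pos1(id20) recv 45: fwd; pos2(id79) recv 20: drop; pos3(id49) recv 79: fwd; pos4(id44) recv 49: fwd; pos5(id31) recv 44: fwd; pos6(id43) recv 31: drop; pos0(id45) recv 43: drop
After round 1: 4 messages still in flight

Answer: 4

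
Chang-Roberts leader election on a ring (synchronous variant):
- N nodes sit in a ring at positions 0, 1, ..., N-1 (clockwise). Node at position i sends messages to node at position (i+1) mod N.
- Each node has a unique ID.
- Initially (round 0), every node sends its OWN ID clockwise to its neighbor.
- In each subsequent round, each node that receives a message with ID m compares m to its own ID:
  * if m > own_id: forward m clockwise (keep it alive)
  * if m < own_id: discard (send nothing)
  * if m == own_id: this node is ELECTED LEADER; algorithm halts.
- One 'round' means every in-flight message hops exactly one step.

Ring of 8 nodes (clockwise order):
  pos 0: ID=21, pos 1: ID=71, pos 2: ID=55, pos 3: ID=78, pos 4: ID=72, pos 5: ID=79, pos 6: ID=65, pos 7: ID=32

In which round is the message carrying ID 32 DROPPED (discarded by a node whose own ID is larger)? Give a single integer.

Round 1: pos1(id71) recv 21: drop; pos2(id55) recv 71: fwd; pos3(id78) recv 55: drop; pos4(id72) recv 78: fwd; pos5(id79) recv 72: drop; pos6(id65) recv 79: fwd; pos7(id32) recv 65: fwd; pos0(id21) recv 32: fwd
Round 2: pos3(id78) recv 71: drop; pos5(id79) recv 78: drop; pos7(id32) recv 79: fwd; pos0(id21) recv 65: fwd; pos1(id71) recv 32: drop
Round 3: pos0(id21) recv 79: fwd; pos1(id71) recv 65: drop
Round 4: pos1(id71) recv 79: fwd
Round 5: pos2(id55) recv 79: fwd
Round 6: pos3(id78) recv 79: fwd
Round 7: pos4(id72) recv 79: fwd
Round 8: pos5(id79) recv 79: ELECTED
Message ID 32 originates at pos 7; dropped at pos 1 in round 2

Answer: 2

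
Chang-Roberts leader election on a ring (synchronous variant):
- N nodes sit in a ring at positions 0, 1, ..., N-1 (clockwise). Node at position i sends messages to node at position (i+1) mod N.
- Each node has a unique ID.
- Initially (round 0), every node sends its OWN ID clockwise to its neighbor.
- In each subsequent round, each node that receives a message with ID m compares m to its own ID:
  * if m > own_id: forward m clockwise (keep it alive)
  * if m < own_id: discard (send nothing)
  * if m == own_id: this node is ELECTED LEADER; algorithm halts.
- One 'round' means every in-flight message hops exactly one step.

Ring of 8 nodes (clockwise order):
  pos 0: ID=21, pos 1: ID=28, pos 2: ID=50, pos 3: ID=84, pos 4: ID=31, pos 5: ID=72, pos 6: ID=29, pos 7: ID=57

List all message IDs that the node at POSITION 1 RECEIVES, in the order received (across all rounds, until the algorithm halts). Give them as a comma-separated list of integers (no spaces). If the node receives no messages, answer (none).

Round 1: pos1(id28) recv 21: drop; pos2(id50) recv 28: drop; pos3(id84) recv 50: drop; pos4(id31) recv 84: fwd; pos5(id72) recv 31: drop; pos6(id29) recv 72: fwd; pos7(id57) recv 29: drop; pos0(id21) recv 57: fwd
Round 2: pos5(id72) recv 84: fwd; pos7(id57) recv 72: fwd; pos1(id28) recv 57: fwd
Round 3: pos6(id29) recv 84: fwd; pos0(id21) recv 72: fwd; pos2(id50) recv 57: fwd
Round 4: pos7(id57) recv 84: fwd; pos1(id28) recv 72: fwd; pos3(id84) recv 57: drop
Round 5: pos0(id21) recv 84: fwd; pos2(id50) recv 72: fwd
Round 6: pos1(id28) recv 84: fwd; pos3(id84) recv 72: drop
Round 7: pos2(id50) recv 84: fwd
Round 8: pos3(id84) recv 84: ELECTED

Answer: 21,57,72,84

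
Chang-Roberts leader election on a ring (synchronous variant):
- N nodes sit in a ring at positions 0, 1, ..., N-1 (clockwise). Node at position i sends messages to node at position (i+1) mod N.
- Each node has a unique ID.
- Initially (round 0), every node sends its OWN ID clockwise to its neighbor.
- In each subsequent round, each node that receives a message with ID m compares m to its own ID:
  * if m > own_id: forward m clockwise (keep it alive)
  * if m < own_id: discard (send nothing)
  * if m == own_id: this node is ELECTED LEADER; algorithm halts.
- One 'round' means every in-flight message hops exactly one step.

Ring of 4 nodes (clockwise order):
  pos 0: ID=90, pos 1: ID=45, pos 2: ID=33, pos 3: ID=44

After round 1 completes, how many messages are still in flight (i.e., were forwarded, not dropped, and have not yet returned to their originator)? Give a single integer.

Round 1: pos1(id45) recv 90: fwd; pos2(id33) recv 45: fwd; pos3(id44) recv 33: drop; pos0(id90) recv 44: drop
After round 1: 2 messages still in flight

Answer: 2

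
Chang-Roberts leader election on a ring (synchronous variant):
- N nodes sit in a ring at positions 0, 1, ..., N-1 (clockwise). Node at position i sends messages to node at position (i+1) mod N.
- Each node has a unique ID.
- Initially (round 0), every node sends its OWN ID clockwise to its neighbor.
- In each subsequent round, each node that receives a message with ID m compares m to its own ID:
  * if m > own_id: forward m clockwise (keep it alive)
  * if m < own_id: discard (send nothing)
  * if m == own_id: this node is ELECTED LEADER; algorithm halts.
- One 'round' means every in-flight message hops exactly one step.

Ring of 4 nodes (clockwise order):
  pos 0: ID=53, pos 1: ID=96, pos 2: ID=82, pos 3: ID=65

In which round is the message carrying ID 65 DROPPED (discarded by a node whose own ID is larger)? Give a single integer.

Answer: 2

Derivation:
Round 1: pos1(id96) recv 53: drop; pos2(id82) recv 96: fwd; pos3(id65) recv 82: fwd; pos0(id53) recv 65: fwd
Round 2: pos3(id65) recv 96: fwd; pos0(id53) recv 82: fwd; pos1(id96) recv 65: drop
Round 3: pos0(id53) recv 96: fwd; pos1(id96) recv 82: drop
Round 4: pos1(id96) recv 96: ELECTED
Message ID 65 originates at pos 3; dropped at pos 1 in round 2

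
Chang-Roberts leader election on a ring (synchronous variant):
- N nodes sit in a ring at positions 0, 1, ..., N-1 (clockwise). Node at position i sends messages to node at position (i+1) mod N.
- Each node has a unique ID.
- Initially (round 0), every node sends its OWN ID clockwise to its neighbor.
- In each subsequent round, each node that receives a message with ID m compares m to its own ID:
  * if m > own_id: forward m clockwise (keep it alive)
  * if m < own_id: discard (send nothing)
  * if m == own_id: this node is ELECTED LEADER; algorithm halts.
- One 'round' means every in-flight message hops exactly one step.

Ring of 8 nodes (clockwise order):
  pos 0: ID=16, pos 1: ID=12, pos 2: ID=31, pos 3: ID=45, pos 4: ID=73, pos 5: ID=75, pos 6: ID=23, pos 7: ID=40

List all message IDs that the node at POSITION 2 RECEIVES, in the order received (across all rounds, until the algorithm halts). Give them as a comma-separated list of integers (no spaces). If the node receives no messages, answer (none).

Round 1: pos1(id12) recv 16: fwd; pos2(id31) recv 12: drop; pos3(id45) recv 31: drop; pos4(id73) recv 45: drop; pos5(id75) recv 73: drop; pos6(id23) recv 75: fwd; pos7(id40) recv 23: drop; pos0(id16) recv 40: fwd
Round 2: pos2(id31) recv 16: drop; pos7(id40) recv 75: fwd; pos1(id12) recv 40: fwd
Round 3: pos0(id16) recv 75: fwd; pos2(id31) recv 40: fwd
Round 4: pos1(id12) recv 75: fwd; pos3(id45) recv 40: drop
Round 5: pos2(id31) recv 75: fwd
Round 6: pos3(id45) recv 75: fwd
Round 7: pos4(id73) recv 75: fwd
Round 8: pos5(id75) recv 75: ELECTED

Answer: 12,16,40,75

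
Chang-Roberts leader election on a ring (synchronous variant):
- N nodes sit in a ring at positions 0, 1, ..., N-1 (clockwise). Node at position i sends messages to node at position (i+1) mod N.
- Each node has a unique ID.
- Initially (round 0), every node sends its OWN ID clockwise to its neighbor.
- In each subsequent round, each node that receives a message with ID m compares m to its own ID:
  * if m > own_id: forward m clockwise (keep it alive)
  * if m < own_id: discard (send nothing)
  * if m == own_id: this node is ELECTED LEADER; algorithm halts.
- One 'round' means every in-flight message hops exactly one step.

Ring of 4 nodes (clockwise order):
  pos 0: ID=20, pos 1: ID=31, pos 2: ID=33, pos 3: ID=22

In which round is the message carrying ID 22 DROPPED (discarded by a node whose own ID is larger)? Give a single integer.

Answer: 2

Derivation:
Round 1: pos1(id31) recv 20: drop; pos2(id33) recv 31: drop; pos3(id22) recv 33: fwd; pos0(id20) recv 22: fwd
Round 2: pos0(id20) recv 33: fwd; pos1(id31) recv 22: drop
Round 3: pos1(id31) recv 33: fwd
Round 4: pos2(id33) recv 33: ELECTED
Message ID 22 originates at pos 3; dropped at pos 1 in round 2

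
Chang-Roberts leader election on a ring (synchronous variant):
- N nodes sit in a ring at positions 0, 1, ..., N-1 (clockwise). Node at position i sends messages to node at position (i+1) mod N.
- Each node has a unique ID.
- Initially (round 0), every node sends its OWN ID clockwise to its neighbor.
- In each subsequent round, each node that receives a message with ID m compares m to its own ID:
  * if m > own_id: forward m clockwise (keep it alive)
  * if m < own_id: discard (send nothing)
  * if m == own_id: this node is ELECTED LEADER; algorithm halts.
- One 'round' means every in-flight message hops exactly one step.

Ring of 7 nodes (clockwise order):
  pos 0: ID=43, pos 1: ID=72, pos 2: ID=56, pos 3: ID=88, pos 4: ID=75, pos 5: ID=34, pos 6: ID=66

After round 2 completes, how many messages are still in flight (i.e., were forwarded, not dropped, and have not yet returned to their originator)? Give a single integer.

Round 1: pos1(id72) recv 43: drop; pos2(id56) recv 72: fwd; pos3(id88) recv 56: drop; pos4(id75) recv 88: fwd; pos5(id34) recv 75: fwd; pos6(id66) recv 34: drop; pos0(id43) recv 66: fwd
Round 2: pos3(id88) recv 72: drop; pos5(id34) recv 88: fwd; pos6(id66) recv 75: fwd; pos1(id72) recv 66: drop
After round 2: 2 messages still in flight

Answer: 2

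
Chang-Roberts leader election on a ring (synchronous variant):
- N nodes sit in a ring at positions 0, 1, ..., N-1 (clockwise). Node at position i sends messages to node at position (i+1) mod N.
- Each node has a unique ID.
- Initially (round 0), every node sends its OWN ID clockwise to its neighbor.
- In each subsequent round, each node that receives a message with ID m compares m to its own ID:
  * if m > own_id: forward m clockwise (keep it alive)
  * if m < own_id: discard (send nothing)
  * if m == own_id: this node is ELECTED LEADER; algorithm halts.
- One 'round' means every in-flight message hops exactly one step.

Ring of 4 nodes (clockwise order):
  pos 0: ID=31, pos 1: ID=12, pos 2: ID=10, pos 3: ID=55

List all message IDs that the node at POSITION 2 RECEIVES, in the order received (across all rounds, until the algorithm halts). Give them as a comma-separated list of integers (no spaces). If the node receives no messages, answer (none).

Answer: 12,31,55

Derivation:
Round 1: pos1(id12) recv 31: fwd; pos2(id10) recv 12: fwd; pos3(id55) recv 10: drop; pos0(id31) recv 55: fwd
Round 2: pos2(id10) recv 31: fwd; pos3(id55) recv 12: drop; pos1(id12) recv 55: fwd
Round 3: pos3(id55) recv 31: drop; pos2(id10) recv 55: fwd
Round 4: pos3(id55) recv 55: ELECTED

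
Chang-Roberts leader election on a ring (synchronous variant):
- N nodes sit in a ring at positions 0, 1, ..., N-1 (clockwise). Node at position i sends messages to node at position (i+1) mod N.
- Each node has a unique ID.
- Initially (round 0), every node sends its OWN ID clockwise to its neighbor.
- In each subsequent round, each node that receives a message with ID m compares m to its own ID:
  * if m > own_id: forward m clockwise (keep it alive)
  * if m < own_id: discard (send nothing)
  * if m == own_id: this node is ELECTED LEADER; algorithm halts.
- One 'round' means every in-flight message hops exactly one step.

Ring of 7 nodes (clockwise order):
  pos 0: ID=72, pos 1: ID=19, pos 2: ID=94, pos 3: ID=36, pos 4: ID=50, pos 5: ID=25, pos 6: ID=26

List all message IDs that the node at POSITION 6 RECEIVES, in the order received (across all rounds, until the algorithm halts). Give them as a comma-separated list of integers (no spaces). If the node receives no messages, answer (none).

Answer: 25,50,94

Derivation:
Round 1: pos1(id19) recv 72: fwd; pos2(id94) recv 19: drop; pos3(id36) recv 94: fwd; pos4(id50) recv 36: drop; pos5(id25) recv 50: fwd; pos6(id26) recv 25: drop; pos0(id72) recv 26: drop
Round 2: pos2(id94) recv 72: drop; pos4(id50) recv 94: fwd; pos6(id26) recv 50: fwd
Round 3: pos5(id25) recv 94: fwd; pos0(id72) recv 50: drop
Round 4: pos6(id26) recv 94: fwd
Round 5: pos0(id72) recv 94: fwd
Round 6: pos1(id19) recv 94: fwd
Round 7: pos2(id94) recv 94: ELECTED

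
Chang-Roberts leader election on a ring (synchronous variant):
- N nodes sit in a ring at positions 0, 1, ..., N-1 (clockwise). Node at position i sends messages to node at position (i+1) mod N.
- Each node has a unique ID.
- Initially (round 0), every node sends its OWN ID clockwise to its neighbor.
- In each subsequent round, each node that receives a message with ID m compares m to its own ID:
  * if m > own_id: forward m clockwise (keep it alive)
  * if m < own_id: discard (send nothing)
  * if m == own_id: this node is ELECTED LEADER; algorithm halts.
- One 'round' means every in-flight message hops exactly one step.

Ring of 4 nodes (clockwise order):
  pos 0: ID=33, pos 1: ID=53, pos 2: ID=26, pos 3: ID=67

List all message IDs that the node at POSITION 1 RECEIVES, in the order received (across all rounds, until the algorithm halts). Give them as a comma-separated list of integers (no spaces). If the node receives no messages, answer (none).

Answer: 33,67

Derivation:
Round 1: pos1(id53) recv 33: drop; pos2(id26) recv 53: fwd; pos3(id67) recv 26: drop; pos0(id33) recv 67: fwd
Round 2: pos3(id67) recv 53: drop; pos1(id53) recv 67: fwd
Round 3: pos2(id26) recv 67: fwd
Round 4: pos3(id67) recv 67: ELECTED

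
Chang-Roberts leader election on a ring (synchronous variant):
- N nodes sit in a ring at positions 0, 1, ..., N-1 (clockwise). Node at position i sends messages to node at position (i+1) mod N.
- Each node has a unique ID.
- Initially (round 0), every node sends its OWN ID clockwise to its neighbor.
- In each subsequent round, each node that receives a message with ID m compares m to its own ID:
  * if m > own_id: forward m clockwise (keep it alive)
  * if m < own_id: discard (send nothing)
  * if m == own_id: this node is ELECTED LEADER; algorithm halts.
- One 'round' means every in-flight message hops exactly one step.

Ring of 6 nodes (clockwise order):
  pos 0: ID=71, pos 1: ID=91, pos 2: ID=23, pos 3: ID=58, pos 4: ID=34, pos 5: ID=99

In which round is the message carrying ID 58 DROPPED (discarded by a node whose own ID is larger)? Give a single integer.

Round 1: pos1(id91) recv 71: drop; pos2(id23) recv 91: fwd; pos3(id58) recv 23: drop; pos4(id34) recv 58: fwd; pos5(id99) recv 34: drop; pos0(id71) recv 99: fwd
Round 2: pos3(id58) recv 91: fwd; pos5(id99) recv 58: drop; pos1(id91) recv 99: fwd
Round 3: pos4(id34) recv 91: fwd; pos2(id23) recv 99: fwd
Round 4: pos5(id99) recv 91: drop; pos3(id58) recv 99: fwd
Round 5: pos4(id34) recv 99: fwd
Round 6: pos5(id99) recv 99: ELECTED
Message ID 58 originates at pos 3; dropped at pos 5 in round 2

Answer: 2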